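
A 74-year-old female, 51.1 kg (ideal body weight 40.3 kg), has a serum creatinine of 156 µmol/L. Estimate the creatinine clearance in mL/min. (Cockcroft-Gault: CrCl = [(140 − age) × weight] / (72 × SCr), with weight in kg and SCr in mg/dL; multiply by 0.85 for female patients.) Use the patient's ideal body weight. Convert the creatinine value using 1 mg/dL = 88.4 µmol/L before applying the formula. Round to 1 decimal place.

17.8 mL/min

SCr = 156 / 88.4 = 1.765 mg/dL
CrCl = (140 − 74) × 40.3 / (72 × 1.765) × 0.85 = 2659.8 / 127.08 × 0.85 ≈ 17.8 mL/min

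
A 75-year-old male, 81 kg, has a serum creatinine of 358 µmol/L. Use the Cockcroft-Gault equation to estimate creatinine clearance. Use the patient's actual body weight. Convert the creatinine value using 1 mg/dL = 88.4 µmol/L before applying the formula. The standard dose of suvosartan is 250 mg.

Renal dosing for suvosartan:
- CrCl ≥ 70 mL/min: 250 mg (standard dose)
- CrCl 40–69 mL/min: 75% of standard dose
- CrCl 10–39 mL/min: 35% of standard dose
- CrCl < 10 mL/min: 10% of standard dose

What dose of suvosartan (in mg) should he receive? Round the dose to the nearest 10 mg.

SCr = 358 / 88.4 = 4.05 mg/dL
CrCl = (140 − 75) × 81 / (72 × 4.05) = 5265.0 / 291.60 ≈ 18.1 mL/min
CrCl ≈ 18 mL/min → bracket 10–39 mL/min.
35% of 250 mg = 87.5 mg → 90 mg

90 mg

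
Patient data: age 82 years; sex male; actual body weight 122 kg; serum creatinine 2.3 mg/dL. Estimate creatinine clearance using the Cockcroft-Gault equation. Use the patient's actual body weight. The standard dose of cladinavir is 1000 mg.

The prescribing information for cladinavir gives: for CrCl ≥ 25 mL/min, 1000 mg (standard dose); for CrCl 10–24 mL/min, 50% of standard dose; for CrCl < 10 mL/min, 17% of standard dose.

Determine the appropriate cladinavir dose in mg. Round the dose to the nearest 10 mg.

1000 mg

CrCl = (140 − 82) × 122 / (72 × 2.3) = 7076.0 / 165.60 ≈ 42.7 mL/min
CrCl ≈ 43 mL/min → bracket ≥ 25 mL/min.
100% of 1000 mg = 1000 mg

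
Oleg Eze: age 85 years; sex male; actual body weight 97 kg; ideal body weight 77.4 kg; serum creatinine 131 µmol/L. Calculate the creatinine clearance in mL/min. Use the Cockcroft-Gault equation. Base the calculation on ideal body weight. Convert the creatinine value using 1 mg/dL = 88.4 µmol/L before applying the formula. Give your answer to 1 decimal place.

SCr = 131 / 88.4 = 1.482 mg/dL
CrCl = (140 − 85) × 77.4 / (72 × 1.482) = 4257.0 / 106.70 ≈ 39.9 mL/min

39.9 mL/min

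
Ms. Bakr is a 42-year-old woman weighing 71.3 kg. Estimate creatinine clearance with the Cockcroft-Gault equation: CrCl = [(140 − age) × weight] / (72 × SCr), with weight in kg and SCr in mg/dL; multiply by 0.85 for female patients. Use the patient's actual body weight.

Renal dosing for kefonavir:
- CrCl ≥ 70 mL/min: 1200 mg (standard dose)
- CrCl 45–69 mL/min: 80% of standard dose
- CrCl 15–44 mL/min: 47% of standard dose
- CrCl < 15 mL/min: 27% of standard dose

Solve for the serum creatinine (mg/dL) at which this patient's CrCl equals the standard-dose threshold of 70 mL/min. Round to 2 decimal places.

1.18 mg/dL

Standard dose requires CrCl ≥ 70 mL/min.
Set (140 − 42) × 71.3 × 0.85 / (72 × SCr) = 70
SCr = (140 − 42) × 71.3 × 0.85 / (72 × 70) = 1.178 mg/dL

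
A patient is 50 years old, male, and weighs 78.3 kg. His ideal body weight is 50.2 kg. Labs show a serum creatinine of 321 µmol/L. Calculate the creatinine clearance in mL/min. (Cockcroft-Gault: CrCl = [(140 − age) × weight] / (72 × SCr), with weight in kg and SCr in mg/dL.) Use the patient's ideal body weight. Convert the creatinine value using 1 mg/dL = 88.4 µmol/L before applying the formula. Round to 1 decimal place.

SCr = 321 / 88.4 = 3.631 mg/dL
CrCl = (140 − 50) × 50.2 / (72 × 3.631) = 4518.0 / 261.43 ≈ 17.3 mL/min

17.3 mL/min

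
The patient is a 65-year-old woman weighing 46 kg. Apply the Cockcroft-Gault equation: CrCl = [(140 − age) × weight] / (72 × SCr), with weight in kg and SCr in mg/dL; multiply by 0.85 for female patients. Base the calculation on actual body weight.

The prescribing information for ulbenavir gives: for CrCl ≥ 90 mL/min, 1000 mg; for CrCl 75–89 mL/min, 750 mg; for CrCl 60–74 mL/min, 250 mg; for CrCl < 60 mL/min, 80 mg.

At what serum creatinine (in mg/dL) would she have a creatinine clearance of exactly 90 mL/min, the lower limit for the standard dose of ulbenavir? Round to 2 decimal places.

0.45 mg/dL

Standard dose requires CrCl ≥ 90 mL/min.
Set (140 − 65) × 46 × 0.85 / (72 × SCr) = 90
SCr = (140 − 65) × 46 × 0.85 / (72 × 90) = 0.453 mg/dL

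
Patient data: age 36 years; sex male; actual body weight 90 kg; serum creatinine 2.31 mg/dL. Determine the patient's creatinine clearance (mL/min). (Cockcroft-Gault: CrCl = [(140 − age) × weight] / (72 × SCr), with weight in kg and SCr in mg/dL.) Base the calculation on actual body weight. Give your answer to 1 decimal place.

56.3 mL/min

CrCl = (140 − 36) × 90 / (72 × 2.31) = 9360.0 / 166.32 ≈ 56.3 mL/min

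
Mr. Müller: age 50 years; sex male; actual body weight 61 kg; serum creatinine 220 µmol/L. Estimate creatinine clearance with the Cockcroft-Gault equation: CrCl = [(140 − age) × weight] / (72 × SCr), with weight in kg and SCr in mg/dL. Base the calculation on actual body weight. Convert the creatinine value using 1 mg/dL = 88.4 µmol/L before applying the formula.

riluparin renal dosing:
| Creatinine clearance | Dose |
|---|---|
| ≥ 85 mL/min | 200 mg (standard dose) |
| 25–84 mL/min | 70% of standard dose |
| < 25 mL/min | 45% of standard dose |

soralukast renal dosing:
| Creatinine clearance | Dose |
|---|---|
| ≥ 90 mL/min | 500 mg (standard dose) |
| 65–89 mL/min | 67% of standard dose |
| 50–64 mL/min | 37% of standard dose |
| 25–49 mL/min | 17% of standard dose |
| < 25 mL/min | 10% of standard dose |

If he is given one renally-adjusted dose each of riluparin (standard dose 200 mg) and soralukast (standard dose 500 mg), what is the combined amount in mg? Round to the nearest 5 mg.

225 mg

SCr = 220 / 88.4 = 2.489 mg/dL
CrCl = (140 − 50) × 61 / (72 × 2.489) = 5490.0 / 179.21 ≈ 30.6 mL/min
CrCl ≈ 31 mL/min.
riluparin: 25–84 mL/min → 70% of 200 mg = 140 mg.
soralukast: 25–49 mL/min → 17% of 500 mg = 85 mg.
Total = 140 + 85 = 225 mg.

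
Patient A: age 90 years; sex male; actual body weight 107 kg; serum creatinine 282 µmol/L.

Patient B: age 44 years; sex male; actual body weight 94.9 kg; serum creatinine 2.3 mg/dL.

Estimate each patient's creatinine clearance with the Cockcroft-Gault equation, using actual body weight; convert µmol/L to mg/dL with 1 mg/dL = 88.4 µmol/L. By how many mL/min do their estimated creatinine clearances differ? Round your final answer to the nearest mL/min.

Patient A: SCr = 282 / 88.4 = 3.19 mg/dL
Patient A: CrCl = (140 − 90) × 107 / (72 × 3.19) = 5350.0 / 229.68 ≈ 23.3 mL/min
Patient B: CrCl = (140 − 44) × 94.9 / (72 × 2.3) = 9110.4 / 165.60 ≈ 55.0 mL/min
|23.3 − 55.0| = 31.7 mL/min

32 mL/min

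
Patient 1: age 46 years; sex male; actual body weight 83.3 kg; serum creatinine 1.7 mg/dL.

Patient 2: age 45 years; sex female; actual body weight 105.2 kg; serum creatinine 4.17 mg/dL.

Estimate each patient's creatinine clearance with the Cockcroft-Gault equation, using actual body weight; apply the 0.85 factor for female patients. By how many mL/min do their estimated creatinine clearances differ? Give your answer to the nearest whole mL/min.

Patient 1: CrCl = (140 − 46) × 83.3 / (72 × 1.7) = 7830.2 / 122.40 ≈ 64.0 mL/min
Patient 2: CrCl = (140 − 45) × 105.2 / (72 × 4.17) × 0.85 = 9994.0 / 300.24 × 0.85 ≈ 28.3 mL/min
|64.0 − 28.3| = 35.7 mL/min

36 mL/min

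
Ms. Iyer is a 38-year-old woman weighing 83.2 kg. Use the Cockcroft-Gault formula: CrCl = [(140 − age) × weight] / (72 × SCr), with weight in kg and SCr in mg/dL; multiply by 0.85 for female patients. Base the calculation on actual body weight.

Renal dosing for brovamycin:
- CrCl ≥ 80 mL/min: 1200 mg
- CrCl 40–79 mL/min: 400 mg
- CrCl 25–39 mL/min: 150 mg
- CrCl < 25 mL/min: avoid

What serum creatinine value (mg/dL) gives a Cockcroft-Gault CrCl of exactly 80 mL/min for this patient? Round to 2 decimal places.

1.25 mg/dL

Standard dose requires CrCl ≥ 80 mL/min.
Set (140 − 38) × 83.2 × 0.85 / (72 × SCr) = 80
SCr = (140 − 38) × 83.2 × 0.85 / (72 × 80) = 1.252 mg/dL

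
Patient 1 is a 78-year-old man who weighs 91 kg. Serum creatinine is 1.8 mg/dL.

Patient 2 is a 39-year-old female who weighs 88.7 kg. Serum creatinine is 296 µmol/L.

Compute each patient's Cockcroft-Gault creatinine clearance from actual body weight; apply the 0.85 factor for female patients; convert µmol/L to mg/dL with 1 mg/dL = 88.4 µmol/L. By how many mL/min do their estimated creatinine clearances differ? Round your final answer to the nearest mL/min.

12 mL/min

Patient 1: CrCl = (140 − 78) × 91 / (72 × 1.8) = 5642.0 / 129.60 ≈ 43.5 mL/min
Patient 2: SCr = 296 / 88.4 = 3.348 mg/dL
Patient 2: CrCl = (140 − 39) × 88.7 / (72 × 3.348) × 0.85 = 8958.7 / 241.06 × 0.85 ≈ 31.6 mL/min
|43.5 − 31.6| = 11.9 mL/min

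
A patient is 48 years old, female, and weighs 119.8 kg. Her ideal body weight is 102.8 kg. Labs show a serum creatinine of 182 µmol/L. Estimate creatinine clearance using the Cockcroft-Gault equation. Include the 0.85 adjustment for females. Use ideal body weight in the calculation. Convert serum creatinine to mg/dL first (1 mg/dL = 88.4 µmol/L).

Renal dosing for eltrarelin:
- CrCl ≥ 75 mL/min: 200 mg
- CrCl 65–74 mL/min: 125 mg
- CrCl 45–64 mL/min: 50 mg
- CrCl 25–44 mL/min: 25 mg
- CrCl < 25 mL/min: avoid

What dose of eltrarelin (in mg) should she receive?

50 mg

SCr = 182 / 88.4 = 2.059 mg/dL
CrCl = (140 − 48) × 102.8 / (72 × 2.059) × 0.85 = 9457.6 / 148.25 × 0.85 ≈ 54.2 mL/min
CrCl ≈ 54 mL/min → bracket 45–64 mL/min.
Dose for this bracket: 50 mg.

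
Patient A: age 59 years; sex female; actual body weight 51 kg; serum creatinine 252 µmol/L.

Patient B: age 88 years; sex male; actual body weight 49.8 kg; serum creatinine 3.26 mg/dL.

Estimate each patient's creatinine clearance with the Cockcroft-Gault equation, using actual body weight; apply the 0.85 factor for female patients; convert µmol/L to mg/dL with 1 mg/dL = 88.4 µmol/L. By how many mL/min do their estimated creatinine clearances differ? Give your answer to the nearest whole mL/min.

Patient A: SCr = 252 / 88.4 = 2.851 mg/dL
Patient A: CrCl = (140 − 59) × 51 / (72 × 2.851) × 0.85 = 4131.0 / 205.27 × 0.85 ≈ 17.1 mL/min
Patient B: CrCl = (140 − 88) × 49.8 / (72 × 3.26) = 2589.6 / 234.72 ≈ 11.0 mL/min
|17.1 − 11.0| = 6.1 mL/min

6 mL/min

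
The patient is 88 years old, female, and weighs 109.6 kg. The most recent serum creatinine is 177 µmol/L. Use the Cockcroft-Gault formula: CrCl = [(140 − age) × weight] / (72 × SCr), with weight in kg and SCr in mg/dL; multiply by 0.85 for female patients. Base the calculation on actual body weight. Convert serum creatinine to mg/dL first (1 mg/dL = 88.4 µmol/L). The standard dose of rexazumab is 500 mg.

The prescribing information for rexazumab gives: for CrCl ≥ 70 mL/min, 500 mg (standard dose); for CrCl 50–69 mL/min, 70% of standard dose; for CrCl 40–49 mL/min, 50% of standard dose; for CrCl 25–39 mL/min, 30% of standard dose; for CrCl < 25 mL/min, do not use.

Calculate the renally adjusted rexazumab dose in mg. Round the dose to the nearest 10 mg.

SCr = 177 / 88.4 = 2.002 mg/dL
CrCl = (140 − 88) × 109.6 / (72 × 2.002) × 0.85 = 5699.2 / 144.14 × 0.85 ≈ 33.6 mL/min
CrCl ≈ 34 mL/min → bracket 25–39 mL/min.
30% of 500 mg = 150 mg

150 mg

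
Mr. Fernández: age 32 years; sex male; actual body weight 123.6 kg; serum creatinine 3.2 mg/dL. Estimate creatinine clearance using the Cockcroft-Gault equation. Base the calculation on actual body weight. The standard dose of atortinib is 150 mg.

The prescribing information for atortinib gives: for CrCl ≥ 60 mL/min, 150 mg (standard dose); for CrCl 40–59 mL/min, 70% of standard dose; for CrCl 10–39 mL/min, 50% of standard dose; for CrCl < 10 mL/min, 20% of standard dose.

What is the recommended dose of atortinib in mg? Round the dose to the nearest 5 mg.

CrCl = (140 − 32) × 123.6 / (72 × 3.2) = 13348.8 / 230.40 ≈ 57.9 mL/min
CrCl ≈ 58 mL/min → bracket 40–59 mL/min.
70% of 150 mg = 105 mg

105 mg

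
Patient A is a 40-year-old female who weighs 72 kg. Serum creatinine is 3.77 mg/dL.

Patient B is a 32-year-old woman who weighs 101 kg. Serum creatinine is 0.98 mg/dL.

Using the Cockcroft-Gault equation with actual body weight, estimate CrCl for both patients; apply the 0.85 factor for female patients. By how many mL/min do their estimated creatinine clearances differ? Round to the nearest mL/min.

Patient A: CrCl = (140 − 40) × 72 / (72 × 3.77) × 0.85 = 7200.0 / 271.44 × 0.85 ≈ 22.5 mL/min
Patient B: CrCl = (140 − 32) × 101 / (72 × 0.98) × 0.85 = 10908.0 / 70.56 × 0.85 ≈ 131.4 mL/min
|22.5 − 131.4| = 108.9 mL/min

109 mL/min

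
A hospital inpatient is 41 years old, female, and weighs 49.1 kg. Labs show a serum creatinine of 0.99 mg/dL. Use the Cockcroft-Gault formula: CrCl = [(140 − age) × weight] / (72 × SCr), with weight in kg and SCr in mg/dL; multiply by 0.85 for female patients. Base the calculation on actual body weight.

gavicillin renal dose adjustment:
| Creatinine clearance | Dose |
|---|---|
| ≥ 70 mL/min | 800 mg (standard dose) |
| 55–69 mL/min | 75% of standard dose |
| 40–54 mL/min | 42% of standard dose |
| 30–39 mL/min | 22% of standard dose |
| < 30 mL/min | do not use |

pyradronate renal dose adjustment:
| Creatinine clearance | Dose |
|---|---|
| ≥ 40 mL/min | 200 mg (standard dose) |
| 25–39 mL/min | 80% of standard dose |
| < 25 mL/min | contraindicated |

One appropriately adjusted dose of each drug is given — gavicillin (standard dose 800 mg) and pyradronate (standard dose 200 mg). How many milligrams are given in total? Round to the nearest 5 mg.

CrCl = (140 − 41) × 49.1 / (72 × 0.99) × 0.85 = 4860.9 / 71.28 × 0.85 ≈ 58.0 mL/min
CrCl ≈ 58 mL/min.
gavicillin: 55–69 mL/min → 75% of 800 mg = 600 mg.
pyradronate: ≥ 40 mL/min → 100% of 200 mg = 200 mg.
Total = 600 + 200 = 800 mg.

800 mg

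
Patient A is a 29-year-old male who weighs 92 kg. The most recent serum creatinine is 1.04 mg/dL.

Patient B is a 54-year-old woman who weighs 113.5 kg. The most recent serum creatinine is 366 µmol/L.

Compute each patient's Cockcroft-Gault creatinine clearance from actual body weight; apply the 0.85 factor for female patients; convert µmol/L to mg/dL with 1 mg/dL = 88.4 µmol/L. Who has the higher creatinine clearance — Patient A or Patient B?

Patient A

Patient A: CrCl = (140 − 29) × 92 / (72 × 1.04) = 10212.0 / 74.88 ≈ 136.4 mL/min
Patient B: SCr = 366 / 88.4 = 4.14 mg/dL
Patient B: CrCl = (140 − 54) × 113.5 / (72 × 4.14) × 0.85 = 9761.0 / 298.08 × 0.85 ≈ 27.8 mL/min
136.4 vs 27.8 mL/min → Patient A is higher.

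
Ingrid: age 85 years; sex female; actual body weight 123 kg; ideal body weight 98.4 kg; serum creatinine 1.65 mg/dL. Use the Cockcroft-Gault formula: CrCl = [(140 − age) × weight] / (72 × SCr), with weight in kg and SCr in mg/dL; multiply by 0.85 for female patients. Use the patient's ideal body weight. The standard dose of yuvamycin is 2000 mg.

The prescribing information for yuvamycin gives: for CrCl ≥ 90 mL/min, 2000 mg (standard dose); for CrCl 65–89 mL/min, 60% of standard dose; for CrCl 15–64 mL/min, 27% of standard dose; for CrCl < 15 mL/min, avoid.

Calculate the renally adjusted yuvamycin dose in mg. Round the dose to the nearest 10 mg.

540 mg

CrCl = (140 − 85) × 98.4 / (72 × 1.65) × 0.85 = 5412.0 / 118.80 × 0.85 ≈ 38.7 mL/min
CrCl ≈ 39 mL/min → bracket 15–64 mL/min.
27% of 2000 mg = 540 mg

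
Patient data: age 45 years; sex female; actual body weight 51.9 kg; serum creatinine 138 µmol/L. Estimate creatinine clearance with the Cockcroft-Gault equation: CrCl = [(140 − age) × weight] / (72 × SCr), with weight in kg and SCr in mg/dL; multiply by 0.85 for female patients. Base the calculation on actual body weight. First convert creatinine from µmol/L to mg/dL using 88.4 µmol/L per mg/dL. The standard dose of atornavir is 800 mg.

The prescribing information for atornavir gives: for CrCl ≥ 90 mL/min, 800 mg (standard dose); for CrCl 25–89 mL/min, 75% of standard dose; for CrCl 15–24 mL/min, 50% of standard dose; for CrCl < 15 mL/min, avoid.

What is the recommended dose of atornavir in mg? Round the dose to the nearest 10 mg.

600 mg

SCr = 138 / 88.4 = 1.561 mg/dL
CrCl = (140 − 45) × 51.9 / (72 × 1.561) × 0.85 = 4930.5 / 112.39 × 0.85 ≈ 37.3 mL/min
CrCl ≈ 37 mL/min → bracket 25–89 mL/min.
75% of 800 mg = 600 mg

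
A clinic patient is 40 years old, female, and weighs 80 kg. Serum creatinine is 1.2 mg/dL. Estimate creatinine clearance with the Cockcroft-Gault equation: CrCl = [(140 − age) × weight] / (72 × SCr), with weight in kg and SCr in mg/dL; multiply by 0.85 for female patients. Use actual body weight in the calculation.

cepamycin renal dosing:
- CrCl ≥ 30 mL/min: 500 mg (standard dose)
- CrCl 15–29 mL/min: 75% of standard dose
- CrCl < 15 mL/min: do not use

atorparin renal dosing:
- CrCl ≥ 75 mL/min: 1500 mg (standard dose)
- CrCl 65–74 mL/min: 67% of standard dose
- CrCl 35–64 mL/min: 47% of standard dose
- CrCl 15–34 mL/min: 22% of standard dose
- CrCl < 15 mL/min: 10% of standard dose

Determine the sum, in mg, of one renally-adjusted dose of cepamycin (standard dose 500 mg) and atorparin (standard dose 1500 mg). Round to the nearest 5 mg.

2000 mg

CrCl = (140 − 40) × 80 / (72 × 1.2) × 0.85 = 8000.0 / 86.40 × 0.85 ≈ 78.7 mL/min
CrCl ≈ 79 mL/min.
cepamycin: ≥ 30 mL/min → 100% of 500 mg = 500 mg.
atorparin: ≥ 75 mL/min → 100% of 1500 mg = 1500 mg.
Total = 500 + 1500 = 2000 mg.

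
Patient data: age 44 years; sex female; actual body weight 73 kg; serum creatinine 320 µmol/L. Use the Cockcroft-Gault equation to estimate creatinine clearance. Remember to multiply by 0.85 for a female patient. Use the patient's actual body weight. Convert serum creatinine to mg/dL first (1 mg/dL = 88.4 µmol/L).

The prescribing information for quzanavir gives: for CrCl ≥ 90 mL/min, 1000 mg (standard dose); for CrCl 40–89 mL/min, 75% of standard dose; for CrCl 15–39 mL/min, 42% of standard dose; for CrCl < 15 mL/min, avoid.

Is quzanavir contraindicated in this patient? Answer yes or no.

SCr = 320 / 88.4 = 3.62 mg/dL
CrCl = (140 − 44) × 73 / (72 × 3.62) × 0.85 = 7008.0 / 260.64 × 0.85 ≈ 22.9 mL/min
CrCl ≈ 23 mL/min, which is ≥ 15 mL/min.

no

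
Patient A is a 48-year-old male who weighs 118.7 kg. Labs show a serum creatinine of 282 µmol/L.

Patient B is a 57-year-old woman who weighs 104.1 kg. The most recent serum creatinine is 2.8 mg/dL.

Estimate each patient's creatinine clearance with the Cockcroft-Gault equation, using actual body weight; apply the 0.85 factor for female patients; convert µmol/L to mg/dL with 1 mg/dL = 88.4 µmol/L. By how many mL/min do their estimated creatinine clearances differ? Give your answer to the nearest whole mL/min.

Patient A: SCr = 282 / 88.4 = 3.19 mg/dL
Patient A: CrCl = (140 − 48) × 118.7 / (72 × 3.19) = 10920.4 / 229.68 ≈ 47.5 mL/min
Patient B: CrCl = (140 − 57) × 104.1 / (72 × 2.8) × 0.85 = 8640.3 / 201.60 × 0.85 ≈ 36.4 mL/min
|47.5 − 36.4| = 11.1 mL/min

11 mL/min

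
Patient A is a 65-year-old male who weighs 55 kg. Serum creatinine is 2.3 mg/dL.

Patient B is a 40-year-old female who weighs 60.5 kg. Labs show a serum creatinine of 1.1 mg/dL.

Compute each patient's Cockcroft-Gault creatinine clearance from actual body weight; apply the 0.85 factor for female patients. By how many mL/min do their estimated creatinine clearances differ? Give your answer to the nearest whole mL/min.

Patient A: CrCl = (140 − 65) × 55 / (72 × 2.3) = 4125.0 / 165.60 ≈ 24.9 mL/min
Patient B: CrCl = (140 − 40) × 60.5 / (72 × 1.1) × 0.85 = 6050.0 / 79.20 × 0.85 ≈ 64.9 mL/min
|24.9 − 64.9| = 40.0 mL/min

40 mL/min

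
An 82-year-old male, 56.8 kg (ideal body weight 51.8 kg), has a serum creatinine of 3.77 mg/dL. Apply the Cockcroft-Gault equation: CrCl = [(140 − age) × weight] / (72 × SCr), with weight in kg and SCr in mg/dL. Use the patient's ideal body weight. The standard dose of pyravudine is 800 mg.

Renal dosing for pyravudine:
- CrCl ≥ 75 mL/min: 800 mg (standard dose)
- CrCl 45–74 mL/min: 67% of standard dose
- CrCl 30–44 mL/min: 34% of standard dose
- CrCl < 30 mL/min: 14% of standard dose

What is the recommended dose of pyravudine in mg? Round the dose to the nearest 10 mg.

110 mg

CrCl = (140 − 82) × 51.8 / (72 × 3.77) = 3004.4 / 271.44 ≈ 11.1 mL/min
CrCl ≈ 11 mL/min → bracket < 30 mL/min.
14% of 800 mg = 112 mg → 110 mg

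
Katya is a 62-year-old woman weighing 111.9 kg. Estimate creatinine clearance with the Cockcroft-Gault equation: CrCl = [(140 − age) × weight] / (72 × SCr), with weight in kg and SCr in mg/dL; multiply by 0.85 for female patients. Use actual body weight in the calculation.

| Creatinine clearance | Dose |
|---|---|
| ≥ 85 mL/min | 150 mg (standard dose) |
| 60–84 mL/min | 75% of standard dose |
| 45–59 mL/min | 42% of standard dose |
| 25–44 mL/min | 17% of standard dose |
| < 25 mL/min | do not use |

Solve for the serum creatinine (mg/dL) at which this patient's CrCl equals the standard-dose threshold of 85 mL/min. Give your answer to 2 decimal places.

1.21 mg/dL

Standard dose requires CrCl ≥ 85 mL/min.
Set (140 − 62) × 111.9 × 0.85 / (72 × SCr) = 85
SCr = (140 − 62) × 111.9 × 0.85 / (72 × 85) = 1.212 mg/dL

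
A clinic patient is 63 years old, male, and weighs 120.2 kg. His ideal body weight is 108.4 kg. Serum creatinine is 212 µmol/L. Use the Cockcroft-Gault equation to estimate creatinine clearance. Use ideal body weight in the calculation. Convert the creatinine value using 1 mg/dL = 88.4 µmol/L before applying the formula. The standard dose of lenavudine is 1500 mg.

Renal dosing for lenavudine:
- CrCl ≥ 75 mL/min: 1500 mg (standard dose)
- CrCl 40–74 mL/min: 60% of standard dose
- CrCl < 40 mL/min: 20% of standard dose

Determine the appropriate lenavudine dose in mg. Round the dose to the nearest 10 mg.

900 mg

SCr = 212 / 88.4 = 2.398 mg/dL
CrCl = (140 − 63) × 108.4 / (72 × 2.398) = 8346.8 / 172.66 ≈ 48.3 mL/min
CrCl ≈ 48 mL/min → bracket 40–74 mL/min.
60% of 1500 mg = 900 mg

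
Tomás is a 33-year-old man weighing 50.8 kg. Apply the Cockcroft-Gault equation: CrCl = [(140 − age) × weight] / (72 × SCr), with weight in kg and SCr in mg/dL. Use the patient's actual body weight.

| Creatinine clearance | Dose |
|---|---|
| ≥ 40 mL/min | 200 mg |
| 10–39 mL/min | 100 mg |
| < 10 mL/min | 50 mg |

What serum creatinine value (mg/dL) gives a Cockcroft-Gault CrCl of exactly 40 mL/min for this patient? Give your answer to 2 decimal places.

Standard dose requires CrCl ≥ 40 mL/min.
Set (140 − 33) × 50.8 / (72 × SCr) = 40
SCr = (140 − 33) × 50.8 / (72 × 40) = 1.887 mg/dL

1.89 mg/dL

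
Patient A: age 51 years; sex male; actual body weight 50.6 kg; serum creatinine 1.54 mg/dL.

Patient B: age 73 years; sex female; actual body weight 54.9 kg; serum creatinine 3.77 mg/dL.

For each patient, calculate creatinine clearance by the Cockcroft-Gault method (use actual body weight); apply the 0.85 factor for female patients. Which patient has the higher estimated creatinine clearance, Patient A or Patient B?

Patient A: CrCl = (140 − 51) × 50.6 / (72 × 1.54) = 4503.4 / 110.88 ≈ 40.6 mL/min
Patient B: CrCl = (140 − 73) × 54.9 / (72 × 3.77) × 0.85 = 3678.3 / 271.44 × 0.85 ≈ 11.5 mL/min
40.6 vs 11.5 mL/min → Patient A is higher.

Patient A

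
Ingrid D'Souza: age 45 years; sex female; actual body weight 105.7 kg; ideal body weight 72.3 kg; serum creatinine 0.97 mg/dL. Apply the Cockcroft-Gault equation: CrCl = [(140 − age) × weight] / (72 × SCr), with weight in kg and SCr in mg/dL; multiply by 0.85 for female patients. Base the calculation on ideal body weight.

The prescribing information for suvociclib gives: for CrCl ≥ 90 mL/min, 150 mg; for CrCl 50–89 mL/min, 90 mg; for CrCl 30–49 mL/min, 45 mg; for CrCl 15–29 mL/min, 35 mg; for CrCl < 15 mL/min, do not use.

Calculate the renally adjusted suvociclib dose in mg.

90 mg

CrCl = (140 − 45) × 72.3 / (72 × 0.97) × 0.85 = 6868.5 / 69.84 × 0.85 ≈ 83.6 mL/min
CrCl ≈ 84 mL/min → bracket 50–89 mL/min.
Dose for this bracket: 90 mg.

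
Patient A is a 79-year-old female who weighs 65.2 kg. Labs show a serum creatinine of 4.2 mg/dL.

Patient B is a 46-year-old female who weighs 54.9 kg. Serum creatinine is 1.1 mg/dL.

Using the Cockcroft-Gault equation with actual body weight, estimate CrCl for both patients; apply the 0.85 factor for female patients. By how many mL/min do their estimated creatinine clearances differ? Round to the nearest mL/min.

44 mL/min

Patient A: CrCl = (140 − 79) × 65.2 / (72 × 4.2) × 0.85 = 3977.2 / 302.40 × 0.85 ≈ 11.2 mL/min
Patient B: CrCl = (140 − 46) × 54.9 / (72 × 1.1) × 0.85 = 5160.6 / 79.20 × 0.85 ≈ 55.4 mL/min
|11.2 − 55.4| = 44.2 mL/min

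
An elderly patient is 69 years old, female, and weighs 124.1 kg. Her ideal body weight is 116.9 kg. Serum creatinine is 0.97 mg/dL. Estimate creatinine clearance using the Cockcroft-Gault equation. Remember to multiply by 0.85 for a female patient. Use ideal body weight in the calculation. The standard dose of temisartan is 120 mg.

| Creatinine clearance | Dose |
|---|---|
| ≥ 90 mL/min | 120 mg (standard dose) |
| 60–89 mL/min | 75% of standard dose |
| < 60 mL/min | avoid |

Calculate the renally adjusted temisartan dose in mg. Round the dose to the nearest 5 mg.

CrCl = (140 − 69) × 116.9 / (72 × 0.97) × 0.85 = 8299.9 / 69.84 × 0.85 ≈ 101.0 mL/min
CrCl ≈ 101 mL/min → bracket ≥ 90 mL/min.
100% of 120 mg = 120 mg

120 mg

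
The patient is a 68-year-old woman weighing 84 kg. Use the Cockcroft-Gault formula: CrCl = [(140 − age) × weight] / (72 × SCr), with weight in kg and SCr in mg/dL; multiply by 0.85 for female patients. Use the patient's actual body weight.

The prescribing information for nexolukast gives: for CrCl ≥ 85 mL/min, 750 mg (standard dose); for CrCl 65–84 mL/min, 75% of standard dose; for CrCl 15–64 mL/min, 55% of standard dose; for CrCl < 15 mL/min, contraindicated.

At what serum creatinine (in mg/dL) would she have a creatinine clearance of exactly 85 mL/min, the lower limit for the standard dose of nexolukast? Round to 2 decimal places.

0.84 mg/dL

Standard dose requires CrCl ≥ 85 mL/min.
Set (140 − 68) × 84 × 0.85 / (72 × SCr) = 85
SCr = (140 − 68) × 84 × 0.85 / (72 × 85) = 0.840 mg/dL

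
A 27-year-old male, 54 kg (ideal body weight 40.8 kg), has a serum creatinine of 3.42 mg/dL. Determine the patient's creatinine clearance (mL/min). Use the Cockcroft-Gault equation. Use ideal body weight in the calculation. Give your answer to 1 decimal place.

CrCl = (140 − 27) × 40.8 / (72 × 3.42) = 4610.4 / 246.24 ≈ 18.7 mL/min

18.7 mL/min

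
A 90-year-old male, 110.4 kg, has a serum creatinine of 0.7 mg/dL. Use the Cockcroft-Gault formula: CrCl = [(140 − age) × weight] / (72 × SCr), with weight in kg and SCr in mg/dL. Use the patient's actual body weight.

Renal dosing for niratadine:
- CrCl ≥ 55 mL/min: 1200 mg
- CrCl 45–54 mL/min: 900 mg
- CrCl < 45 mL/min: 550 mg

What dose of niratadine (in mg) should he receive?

1200 mg

CrCl = (140 − 90) × 110.4 / (72 × 0.7) = 5520.0 / 50.40 ≈ 109.5 mL/min
CrCl ≈ 110 mL/min → bracket ≥ 55 mL/min.
Dose for this bracket: 1200 mg.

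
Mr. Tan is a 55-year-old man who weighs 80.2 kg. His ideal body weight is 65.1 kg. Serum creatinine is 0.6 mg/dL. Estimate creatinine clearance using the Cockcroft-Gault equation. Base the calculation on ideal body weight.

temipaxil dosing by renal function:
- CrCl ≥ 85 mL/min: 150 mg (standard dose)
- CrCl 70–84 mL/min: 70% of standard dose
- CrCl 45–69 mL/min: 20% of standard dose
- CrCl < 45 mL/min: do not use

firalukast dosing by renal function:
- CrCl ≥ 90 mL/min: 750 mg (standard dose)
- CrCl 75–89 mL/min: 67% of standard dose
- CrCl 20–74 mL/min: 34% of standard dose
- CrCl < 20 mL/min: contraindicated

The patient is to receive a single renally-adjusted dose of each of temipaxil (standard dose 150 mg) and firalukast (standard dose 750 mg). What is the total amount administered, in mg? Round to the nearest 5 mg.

CrCl = (140 − 55) × 65.1 / (72 × 0.6) = 5533.5 / 43.20 ≈ 128.1 mL/min
CrCl ≈ 128 mL/min.
temipaxil: ≥ 85 mL/min → 100% of 150 mg = 150 mg.
firalukast: ≥ 90 mL/min → 100% of 750 mg = 750 mg.
Total = 150 + 750 = 900 mg.

900 mg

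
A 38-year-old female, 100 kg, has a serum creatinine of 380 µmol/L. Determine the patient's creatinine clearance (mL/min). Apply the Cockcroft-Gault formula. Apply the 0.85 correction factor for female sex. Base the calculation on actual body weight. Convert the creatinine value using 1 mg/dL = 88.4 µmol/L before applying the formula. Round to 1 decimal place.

SCr = 380 / 88.4 = 4.299 mg/dL
CrCl = (140 − 38) × 100 / (72 × 4.299) × 0.85 = 10200.0 / 309.53 × 0.85 ≈ 28.0 mL/min

28.0 mL/min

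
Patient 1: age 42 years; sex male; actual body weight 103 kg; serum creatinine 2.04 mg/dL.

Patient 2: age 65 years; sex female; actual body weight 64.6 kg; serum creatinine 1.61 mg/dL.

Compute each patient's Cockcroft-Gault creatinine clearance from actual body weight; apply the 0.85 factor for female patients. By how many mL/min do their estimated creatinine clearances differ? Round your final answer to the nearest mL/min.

33 mL/min

Patient 1: CrCl = (140 − 42) × 103 / (72 × 2.04) = 10094.0 / 146.88 ≈ 68.7 mL/min
Patient 2: CrCl = (140 − 65) × 64.6 / (72 × 1.61) × 0.85 = 4845.0 / 115.92 × 0.85 ≈ 35.5 mL/min
|68.7 − 35.5| = 33.2 mL/min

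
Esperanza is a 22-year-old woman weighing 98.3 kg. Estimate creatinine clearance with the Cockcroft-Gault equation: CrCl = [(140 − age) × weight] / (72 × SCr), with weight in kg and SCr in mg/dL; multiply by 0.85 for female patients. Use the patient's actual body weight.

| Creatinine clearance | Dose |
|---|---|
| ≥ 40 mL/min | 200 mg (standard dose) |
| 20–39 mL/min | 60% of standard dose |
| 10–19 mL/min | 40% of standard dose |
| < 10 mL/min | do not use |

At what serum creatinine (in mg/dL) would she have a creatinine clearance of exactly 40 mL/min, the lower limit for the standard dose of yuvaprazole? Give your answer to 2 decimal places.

Standard dose requires CrCl ≥ 40 mL/min.
Set (140 − 22) × 98.3 × 0.85 / (72 × SCr) = 40
SCr = (140 − 22) × 98.3 × 0.85 / (72 × 40) = 3.423 mg/dL

3.42 mg/dL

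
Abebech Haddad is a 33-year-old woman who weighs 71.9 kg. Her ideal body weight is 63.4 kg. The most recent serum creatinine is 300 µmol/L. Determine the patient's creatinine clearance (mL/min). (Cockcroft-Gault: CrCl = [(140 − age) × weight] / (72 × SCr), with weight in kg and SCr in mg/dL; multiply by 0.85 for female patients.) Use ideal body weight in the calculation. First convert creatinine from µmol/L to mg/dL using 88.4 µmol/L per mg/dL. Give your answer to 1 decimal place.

23.6 mL/min

SCr = 300 / 88.4 = 3.394 mg/dL
CrCl = (140 − 33) × 63.4 / (72 × 3.394) × 0.85 = 6783.8 / 244.37 × 0.85 ≈ 23.6 mL/min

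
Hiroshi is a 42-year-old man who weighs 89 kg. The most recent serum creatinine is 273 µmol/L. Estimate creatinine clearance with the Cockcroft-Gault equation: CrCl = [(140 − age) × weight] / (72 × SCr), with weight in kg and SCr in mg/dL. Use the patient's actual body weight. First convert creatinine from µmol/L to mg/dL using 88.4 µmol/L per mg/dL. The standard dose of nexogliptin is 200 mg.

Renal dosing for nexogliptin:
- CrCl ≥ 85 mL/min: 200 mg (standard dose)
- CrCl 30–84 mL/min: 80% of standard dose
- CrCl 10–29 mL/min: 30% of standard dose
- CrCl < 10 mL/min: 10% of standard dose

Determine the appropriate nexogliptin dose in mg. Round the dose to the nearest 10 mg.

160 mg

SCr = 273 / 88.4 = 3.088 mg/dL
CrCl = (140 − 42) × 89 / (72 × 3.088) = 8722.0 / 222.34 ≈ 39.2 mL/min
CrCl ≈ 39 mL/min → bracket 30–84 mL/min.
80% of 200 mg = 160 mg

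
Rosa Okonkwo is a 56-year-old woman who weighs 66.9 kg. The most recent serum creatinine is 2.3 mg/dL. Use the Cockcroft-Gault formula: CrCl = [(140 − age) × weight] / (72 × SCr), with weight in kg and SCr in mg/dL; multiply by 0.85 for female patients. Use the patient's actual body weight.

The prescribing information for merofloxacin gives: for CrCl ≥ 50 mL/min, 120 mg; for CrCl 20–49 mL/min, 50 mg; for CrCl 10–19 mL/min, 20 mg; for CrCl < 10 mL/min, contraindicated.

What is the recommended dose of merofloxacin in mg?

50 mg

CrCl = (140 − 56) × 66.9 / (72 × 2.3) × 0.85 = 5619.6 / 165.60 × 0.85 ≈ 28.8 mL/min
CrCl ≈ 29 mL/min → bracket 20–49 mL/min.
Dose for this bracket: 50 mg.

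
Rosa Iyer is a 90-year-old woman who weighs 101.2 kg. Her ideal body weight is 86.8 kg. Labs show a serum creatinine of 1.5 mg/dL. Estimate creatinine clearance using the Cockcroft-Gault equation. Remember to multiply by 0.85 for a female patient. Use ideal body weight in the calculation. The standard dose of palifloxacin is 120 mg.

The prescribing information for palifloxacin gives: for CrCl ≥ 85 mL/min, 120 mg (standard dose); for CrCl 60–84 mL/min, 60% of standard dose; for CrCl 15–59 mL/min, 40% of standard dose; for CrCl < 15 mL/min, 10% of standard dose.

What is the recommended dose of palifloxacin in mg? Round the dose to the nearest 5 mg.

50 mg

CrCl = (140 − 90) × 86.8 / (72 × 1.5) × 0.85 = 4340.0 / 108.00 × 0.85 ≈ 34.2 mL/min
CrCl ≈ 34 mL/min → bracket 15–59 mL/min.
40% of 120 mg = 48 mg → 50 mg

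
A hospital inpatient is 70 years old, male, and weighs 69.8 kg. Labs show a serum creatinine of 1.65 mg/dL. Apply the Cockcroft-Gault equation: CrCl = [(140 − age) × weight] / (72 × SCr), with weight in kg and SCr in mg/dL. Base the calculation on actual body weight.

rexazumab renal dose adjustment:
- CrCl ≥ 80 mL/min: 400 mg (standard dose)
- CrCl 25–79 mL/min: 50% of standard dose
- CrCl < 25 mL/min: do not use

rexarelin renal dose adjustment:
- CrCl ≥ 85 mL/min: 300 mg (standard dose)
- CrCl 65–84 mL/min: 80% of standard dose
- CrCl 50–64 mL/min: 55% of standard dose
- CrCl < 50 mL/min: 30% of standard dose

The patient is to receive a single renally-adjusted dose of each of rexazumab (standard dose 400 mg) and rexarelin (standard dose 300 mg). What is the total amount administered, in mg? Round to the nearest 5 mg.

290 mg

CrCl = (140 − 70) × 69.8 / (72 × 1.65) = 4886.0 / 118.80 ≈ 41.1 mL/min
CrCl ≈ 41 mL/min.
rexazumab: 25–79 mL/min → 50% of 400 mg = 200 mg.
rexarelin: < 50 mL/min → 30% of 300 mg = 90 mg.
Total = 200 + 90 = 290 mg.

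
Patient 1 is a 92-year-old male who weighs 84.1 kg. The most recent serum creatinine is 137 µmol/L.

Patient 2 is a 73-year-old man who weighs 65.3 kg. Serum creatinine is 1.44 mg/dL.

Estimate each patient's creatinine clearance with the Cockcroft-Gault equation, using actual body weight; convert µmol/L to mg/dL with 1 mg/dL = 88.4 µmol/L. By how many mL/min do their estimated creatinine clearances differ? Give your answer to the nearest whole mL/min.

6 mL/min

Patient 1: SCr = 137 / 88.4 = 1.55 mg/dL
Patient 1: CrCl = (140 − 92) × 84.1 / (72 × 1.55) = 4036.8 / 111.60 ≈ 36.2 mL/min
Patient 2: CrCl = (140 − 73) × 65.3 / (72 × 1.44) = 4375.1 / 103.68 ≈ 42.2 mL/min
|36.2 − 42.2| = 6.0 mL/min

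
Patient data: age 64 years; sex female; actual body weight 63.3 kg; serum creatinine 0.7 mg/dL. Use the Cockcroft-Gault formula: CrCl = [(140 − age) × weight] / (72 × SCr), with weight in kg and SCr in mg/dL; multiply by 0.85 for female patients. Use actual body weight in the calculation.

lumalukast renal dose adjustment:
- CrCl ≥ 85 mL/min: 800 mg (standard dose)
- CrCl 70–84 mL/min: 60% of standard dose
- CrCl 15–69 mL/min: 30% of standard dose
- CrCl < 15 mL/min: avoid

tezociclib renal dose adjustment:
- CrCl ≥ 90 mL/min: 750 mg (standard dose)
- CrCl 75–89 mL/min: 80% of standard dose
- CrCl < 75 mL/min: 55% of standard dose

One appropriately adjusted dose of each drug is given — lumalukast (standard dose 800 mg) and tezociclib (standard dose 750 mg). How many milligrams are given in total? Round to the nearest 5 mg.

CrCl = (140 − 64) × 63.3 / (72 × 0.7) × 0.85 = 4810.8 / 50.40 × 0.85 ≈ 81.1 mL/min
CrCl ≈ 81 mL/min.
lumalukast: 70–84 mL/min → 60% of 800 mg = 480 mg.
tezociclib: 75–89 mL/min → 80% of 750 mg = 600 mg.
Total = 480 + 600 = 1080 mg.

1080 mg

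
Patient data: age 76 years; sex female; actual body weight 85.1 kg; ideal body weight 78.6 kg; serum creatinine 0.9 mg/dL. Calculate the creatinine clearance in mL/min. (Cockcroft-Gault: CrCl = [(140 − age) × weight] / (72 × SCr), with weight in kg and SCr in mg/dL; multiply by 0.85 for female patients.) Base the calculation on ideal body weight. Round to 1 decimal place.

66.0 mL/min

CrCl = (140 − 76) × 78.6 / (72 × 0.9) × 0.85 = 5030.4 / 64.80 × 0.85 ≈ 66.0 mL/min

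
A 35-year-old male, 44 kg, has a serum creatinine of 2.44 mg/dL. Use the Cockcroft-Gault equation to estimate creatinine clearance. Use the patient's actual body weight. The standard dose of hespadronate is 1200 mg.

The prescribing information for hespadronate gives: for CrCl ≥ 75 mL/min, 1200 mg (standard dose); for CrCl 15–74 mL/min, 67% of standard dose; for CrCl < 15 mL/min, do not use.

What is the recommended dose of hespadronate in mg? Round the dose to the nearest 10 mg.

800 mg

CrCl = (140 − 35) × 44 / (72 × 2.44) = 4620.0 / 175.68 ≈ 26.3 mL/min
CrCl ≈ 26 mL/min → bracket 15–74 mL/min.
67% of 1200 mg = 804 mg → 800 mg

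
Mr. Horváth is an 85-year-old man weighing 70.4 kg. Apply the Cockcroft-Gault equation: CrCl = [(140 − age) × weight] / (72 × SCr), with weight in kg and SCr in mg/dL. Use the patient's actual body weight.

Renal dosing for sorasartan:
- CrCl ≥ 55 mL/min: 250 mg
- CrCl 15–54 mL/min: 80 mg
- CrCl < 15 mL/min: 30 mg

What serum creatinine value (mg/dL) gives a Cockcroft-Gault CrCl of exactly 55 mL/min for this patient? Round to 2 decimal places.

0.98 mg/dL

Standard dose requires CrCl ≥ 55 mL/min.
Set (140 − 85) × 70.4 / (72 × SCr) = 55
SCr = (140 − 85) × 70.4 / (72 × 55) = 0.978 mg/dL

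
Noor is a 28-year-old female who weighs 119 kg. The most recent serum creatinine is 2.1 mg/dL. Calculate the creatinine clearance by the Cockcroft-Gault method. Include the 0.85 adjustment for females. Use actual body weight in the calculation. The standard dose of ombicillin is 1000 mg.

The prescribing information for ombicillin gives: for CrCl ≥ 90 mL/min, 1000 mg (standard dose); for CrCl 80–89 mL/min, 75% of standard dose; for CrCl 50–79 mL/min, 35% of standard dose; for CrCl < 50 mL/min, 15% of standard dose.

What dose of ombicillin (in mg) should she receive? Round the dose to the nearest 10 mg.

350 mg

CrCl = (140 − 28) × 119 / (72 × 2.1) × 0.85 = 13328.0 / 151.20 × 0.85 ≈ 74.9 mL/min
CrCl ≈ 75 mL/min → bracket 50–79 mL/min.
35% of 1000 mg = 350 mg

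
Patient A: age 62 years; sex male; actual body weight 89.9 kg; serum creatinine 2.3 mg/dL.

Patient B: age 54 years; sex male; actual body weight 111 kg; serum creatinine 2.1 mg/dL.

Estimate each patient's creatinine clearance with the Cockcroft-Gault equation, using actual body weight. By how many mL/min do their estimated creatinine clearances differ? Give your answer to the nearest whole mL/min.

Patient A: CrCl = (140 − 62) × 89.9 / (72 × 2.3) = 7012.2 / 165.60 ≈ 42.3 mL/min
Patient B: CrCl = (140 − 54) × 111 / (72 × 2.1) = 9546.0 / 151.20 ≈ 63.1 mL/min
|42.3 − 63.1| = 20.8 mL/min

21 mL/min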